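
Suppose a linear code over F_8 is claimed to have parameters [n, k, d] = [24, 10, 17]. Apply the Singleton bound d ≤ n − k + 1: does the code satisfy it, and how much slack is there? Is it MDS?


Singleton RHS = n − k + 1 = 15, slack = -2, bound violated (no such code; not MDS).

Singleton bound: d ≤ n − k + 1.
Here n = 24, k = 10, so n − k + 1 = 15.
Given d = 17, check d ≤ 15: NO.
Slack = (n − k + 1) − d = -2.
The slack is negative: d = 17 exceeds n − k + 1 = 15 by 2, so the Singleton bound is violated and no linear [24, 10, 17]_8 code can exist. In particular it is not MDS (MDS requires d = n − k + 1 exactly).
Description: the claimed parameters are [24, 10, 17]_8; such a code would be impossible (violates the Singleton bound).


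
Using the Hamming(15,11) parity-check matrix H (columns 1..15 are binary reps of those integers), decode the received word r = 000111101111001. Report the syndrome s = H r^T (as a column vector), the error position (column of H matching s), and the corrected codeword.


s = (1, 0, 1, 1)^T, error position = 11, corrected codeword c = 000111101101001

Compute s = H r^T mod 2 one row at a time:
  s_1 = 0 + 1 + 1 + 1 + 1 + 0 + 0 + 1 = 5 ≡ 1 (mod 2).
  s_2 = 1 + 1 + 1 + 1 + 1 + 0 + 0 + 1 = 6 ≡ 0 (mod 2).
  s_3 = 0 + 0 + 1 + 1 + 1 + 1 + 0 + 1 = 5 ≡ 1 (mod 2).
  s_4 = 0 + 0 + 1 + 1 + 1 + 1 + 0 + 1 = 5 ≡ 1 (mod 2).
s = (1, 0, 1, 1)^T — this equals column 11 of H (binary 1011), so error is at position 11.
Correct: flip bit 11 of r = 000111101111001 to get c = 000111101101001.


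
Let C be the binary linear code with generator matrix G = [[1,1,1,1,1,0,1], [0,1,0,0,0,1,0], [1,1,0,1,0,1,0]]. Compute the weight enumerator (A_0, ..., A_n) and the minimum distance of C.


Weight distribution: A_0 = 1, A_2 = 2, A_4 = 3, A_6 = 2. Minimum distance d = 2.

Enumerate all 2^3 = 8 messages m ∈ F_2^3.
For each, compute codeword c = mG in F_2^7, then tally its weight.
  m = 000 → c = 0000000, weight = 0.
  m = 100 → c = 1111101, weight = 6.
  m = 010 → c = 0100010, weight = 2.
  m = 110 → c = 1011111, weight = 6.
  m = 001 → c = 1101010, weight = 4.
  m = 101 → c = 0010111, weight = 4.
  m = 011 → c = 1001000, weight = 2.
  m = 111 → c = 0110101, weight = 4.
Tally weights:
  weight 0: 1 codewords.
  weight 2: 2 codewords.
  weight 4: 3 codewords.
  weight 6: 2 codewords.
Minimum distance d = smallest w > 0 with A_w > 0 = 2.
Sanity: Σ A_w = 8 = 2^3 = 8 ✓.


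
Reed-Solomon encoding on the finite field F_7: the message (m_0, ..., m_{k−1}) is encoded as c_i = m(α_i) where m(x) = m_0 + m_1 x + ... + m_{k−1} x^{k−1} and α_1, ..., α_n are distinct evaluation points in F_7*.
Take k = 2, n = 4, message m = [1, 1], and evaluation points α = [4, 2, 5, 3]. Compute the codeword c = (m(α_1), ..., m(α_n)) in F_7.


c = [5, 3, 6, 4]

Message polynomial: m(x) = 1 + 1·x (mod 7).
For each evaluation point α_i, compute m(α_i) mod 7:
  α_1 = 4: Horner steps 1 → 5, so m(4) = 5.
  α_2 = 2: Horner steps 1 → 3, so m(2) = 3.
  α_3 = 5: Horner steps 1 → 6, so m(5) = 6.
  α_4 = 3: Horner steps 1 → 4, so m(3) = 4.
Codeword c = [5, 3, 6, 4] ∈ F_7^4.


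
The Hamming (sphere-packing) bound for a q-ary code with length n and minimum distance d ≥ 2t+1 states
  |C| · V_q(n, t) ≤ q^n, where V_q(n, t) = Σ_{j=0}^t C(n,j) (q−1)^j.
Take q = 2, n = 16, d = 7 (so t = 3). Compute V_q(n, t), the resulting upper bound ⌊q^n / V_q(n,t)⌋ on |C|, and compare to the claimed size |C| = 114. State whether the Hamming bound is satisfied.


V_q(n, t) = 697, q^n = 65536, Hamming bound = 94, |C| = 114 > bound (violated).

Step 1: Compute V_q(n, t) = Σ_{j=0}^3 C(n, j) (q−1)^j.
  j = 0: C(16,0)·(1)^0 = 1·1 = 1.
  j = 1: C(16,1)·(1)^1 = 16·1 = 16.
  j = 2: C(16,2)·(1)^2 = 120·1 = 120.
  j = 3: C(16,3)·(1)^3 = 560·1 = 560.
  V_q(n, t) = 1 + 16 + 120 + 560 = 697.
Step 2: q^n = 2^16 = 65536.
Step 3: Hamming bound ⌊q^n / V_q(n,t)⌋ = ⌊65536/697⌋ = 94.
Step 4: Compare |C| = 114 to 94: violated.
The claimed |C| lies above the Hamming bound, so no 2-ary code of length 16 with d ≥ 7 can have 114 codewords.


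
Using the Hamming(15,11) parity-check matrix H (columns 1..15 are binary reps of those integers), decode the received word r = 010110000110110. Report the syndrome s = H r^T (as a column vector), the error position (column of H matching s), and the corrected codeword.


s = (0, 0, 0, 1)^T, error position = 1, corrected codeword c = 110110000110110

Compute s = H r^T mod 2 one row at a time:
  s_1 = 0 + 0 + 1 + 1 + 0 + 1 + 1 + 0 = 4 ≡ 0 (mod 2).
  s_2 = 1 + 1 + 0 + 0 + 0 + 1 + 1 + 0 = 4 ≡ 0 (mod 2).
  s_3 = 1 + 0 + 0 + 0 + 1 + 1 + 1 + 0 = 4 ≡ 0 (mod 2).
  s_4 = 0 + 0 + 1 + 0 + 0 + 1 + 1 + 0 = 3 ≡ 1 (mod 2).
s = (0, 0, 0, 1)^T — this equals column 1 of H (binary 0001), so error is at position 1.
Correct: flip bit 1 of r = 010110000110110 to get c = 110110000110110.


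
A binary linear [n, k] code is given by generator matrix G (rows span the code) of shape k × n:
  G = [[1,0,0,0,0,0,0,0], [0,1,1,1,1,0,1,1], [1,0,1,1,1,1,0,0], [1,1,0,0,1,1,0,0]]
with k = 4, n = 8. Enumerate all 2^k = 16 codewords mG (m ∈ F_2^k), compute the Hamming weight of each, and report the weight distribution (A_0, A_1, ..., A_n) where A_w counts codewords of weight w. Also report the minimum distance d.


Weight distribution: A_0 = 1, A_1 = 1, A_3 = 3, A_4 = 5, A_5 = 3, A_6 = 2, A_7 = 1. Minimum distance d = 1.

Enumerate all 2^4 = 16 messages m ∈ F_2^4.
For each, compute codeword c = mG in F_2^8, then tally its weight.
  m = 0000 → c = 00000000, weight = 0.
  m = 1000 → c = 10000000, weight = 1.
  m = 0100 → c = 01111011, weight = 6.
  m = 1100 → c = 11111011, weight = 7.
  m = 0010 → c = 10111100, weight = 5.
  m = 1010 → c = 00111100, weight = 4.
  m = 0110 → c = 11000111, weight = 5.
  m = 1110 → c = 01000111, weight = 4.
  m = 0001 → c = 11001100, weight = 4.
  m = 1001 → c = 01001100, weight = 3.
  m = 0101 → c = 10110111, weight = 6.
  m = 1101 → c = 00110111, weight = 5.
  m = 0011 → c = 01110000, weight = 3.
  m = 1011 → c = 11110000, weight = 4.
  m = 0111 → c = 00001011, weight = 3.
  m = 1111 → c = 10001011, weight = 4.
Tally weights:
  weight 0: 1 codewords.
  weight 1: 1 codewords.
  weight 3: 3 codewords.
  weight 4: 5 codewords.
  weight 5: 3 codewords.
  weight 6: 2 codewords.
  weight 7: 1 codewords.
Minimum distance d = smallest w > 0 with A_w > 0 = 1.
Sanity: Σ A_w = 16 = 2^4 = 16 ✓.


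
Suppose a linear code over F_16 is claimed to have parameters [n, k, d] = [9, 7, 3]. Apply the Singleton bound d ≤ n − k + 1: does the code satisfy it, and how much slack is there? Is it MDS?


Singleton RHS = n − k + 1 = 3, slack = 0, bound satisfied, MDS.

Singleton bound: d ≤ n − k + 1.
Here n = 9, k = 7, so n − k + 1 = 3.
Given d = 3, check d ≤ 3: YES.
Slack = (n − k + 1) − d = 0.
The code is MDS (slack = 0).
Description: the claimed parameters are [9, 7, 3]_16; such a code would be MDS (meets Singleton bound).


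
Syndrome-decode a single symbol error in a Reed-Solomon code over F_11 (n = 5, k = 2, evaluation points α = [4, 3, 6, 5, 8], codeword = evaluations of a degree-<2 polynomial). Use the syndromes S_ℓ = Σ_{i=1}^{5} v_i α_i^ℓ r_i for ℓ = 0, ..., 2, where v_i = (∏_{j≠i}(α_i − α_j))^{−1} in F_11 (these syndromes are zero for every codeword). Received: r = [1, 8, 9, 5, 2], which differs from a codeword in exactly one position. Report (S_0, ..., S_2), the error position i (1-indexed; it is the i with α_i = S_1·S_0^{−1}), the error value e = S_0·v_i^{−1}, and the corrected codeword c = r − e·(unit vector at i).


S = (4, 10, 3), error at position 5, error magnitude e = 7, c = [1, 8, 9, 5, 6].

Step 1: column multipliers v_i = (∏_{j≠i}(α_i − α_j))^{−1} mod 11.
  i = 1 (α = 4): (4−3)(4−6)(4−5)(4−8) = 1·(−2)·(−1)·(−4) = −8 ≡ 3, so v_1 = 3^{−1} = 4 (mod 11).
  i = 2 (α = 3): (3−4)(3−6)(3−5)(3−8) = (−1)·(−3)·(−2)·(−5) = 30 ≡ 8, so v_2 = 8^{−1} = 7 (mod 11).
  i = 3 (α = 6): (6−4)(6−3)(6−5)(6−8) = 2·3·1·(−2) = −12 ≡ 10, so v_3 = 10^{−1} = 10 (mod 11).
  i = 4 (α = 5): (5−4)(5−3)(5−6)(5−8) = 1·2·(−1)·(−3) = 6 ≡ 6, so v_4 = 6^{−1} = 2 (mod 11).
  i = 5 (α = 8): (8−4)(8−3)(8−6)(8−5) = 4·5·2·3 = 120 ≡ 10, so v_5 = 10^{−1} = 10 (mod 11).
  v = [4, 7, 10, 2, 10].
Step 2: syndromes of r = [1, 8, 9, 5, 2] (all sums mod 11).
  S_0 = Σ v_i r_i = 4·1 + 7·8 + 10·9 + 2·5 + 10·2 = 180 ≡ 4.
  S_1 = Σ v_i α_i r_i = 4·4·1 + 7·3·8 + 10·6·9 + 2·5·5 + 10·8·2 = 934 ≡ 10.
  α_i^2 mod 11 = [5, 9, 3, 3, 9].
  S_2 = Σ v_i α_i^2 r_i = 4·5·1 + 7·9·8 + 10·3·9 + 2·3·5 + 10·9·2 = 1004 ≡ 3.
  S = (4, 10, 3) ≠ 0, so r is not a codeword (an error is present).
Step 3: locate the error. For a single error e at position i, S_ℓ = v_i·e·α_i^ℓ, so α_err = S_1/S_0.
  S_0^{−1} = 4^{−1} = 3 (mod 11), so α_err = 10·3 = 30 ≡ 8 = α_5. Error position i = 5.
  Consistency check: S_2/S_1 = 3·10 = 30 ≡ 8 = α_err ✓ (single-error assumption holds).
Step 4: error magnitude e = S_0/v_5 = S_0·∏_{j≠5}(α_5 − α_j) = 4·10 = 40 ≡ 7 (mod 11).
Step 5: correct position 5: c_5 = r_5 − e = 2 − 7 ≡ 6 (mod 11). Hence c = [1, 8, 9, 5, 6].
  Check: interpolating c through the α_i gives m(x) = 7 + 4·x (degree < 2) with m(α_i) = c_i for every i, so c is indeed a codeword.


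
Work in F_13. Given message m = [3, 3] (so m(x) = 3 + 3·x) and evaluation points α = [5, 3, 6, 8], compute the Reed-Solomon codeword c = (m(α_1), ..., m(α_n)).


c = [5, 12, 8, 1]

Message polynomial: m(x) = 3 + 3·x (mod 13).
For each evaluation point α_i, compute m(α_i) mod 13:
  α_1 = 5: Horner steps 3 → 5, so m(5) = 5.
  α_2 = 3: Horner steps 3 → 12, so m(3) = 12.
  α_3 = 6: Horner steps 3 → 8, so m(6) = 8.
  α_4 = 8: Horner steps 3 → 1, so m(8) = 1.
Codeword c = [5, 12, 8, 1] ∈ F_13^4.


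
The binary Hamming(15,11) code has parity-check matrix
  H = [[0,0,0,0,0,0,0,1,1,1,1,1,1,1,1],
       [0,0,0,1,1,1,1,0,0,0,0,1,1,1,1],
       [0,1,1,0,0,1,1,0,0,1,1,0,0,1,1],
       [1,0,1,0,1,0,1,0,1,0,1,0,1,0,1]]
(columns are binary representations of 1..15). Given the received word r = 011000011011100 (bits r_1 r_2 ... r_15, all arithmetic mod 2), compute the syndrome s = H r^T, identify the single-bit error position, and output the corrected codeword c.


s = (1, 0, 1, 0)^T, error position = 10, corrected codeword c = 011000011111100

Compute s = H r^T mod 2 one row at a time:
  s_1 = 1 + 1 + 0 + 1 + 1 + 1 + 0 + 0 = 5 ≡ 1 (mod 2).
  s_2 = 0 + 0 + 0 + 0 + 1 + 1 + 0 + 0 = 2 ≡ 0 (mod 2).
  s_3 = 1 + 1 + 0 + 0 + 0 + 1 + 0 + 0 = 3 ≡ 1 (mod 2).
  s_4 = 0 + 1 + 0 + 0 + 1 + 1 + 1 + 0 = 4 ≡ 0 (mod 2).
s = (1, 0, 1, 0)^T — this equals column 10 of H (binary 1010), so error is at position 10.
Correct: flip bit 10 of r = 011000011011100 to get c = 011000011111100.


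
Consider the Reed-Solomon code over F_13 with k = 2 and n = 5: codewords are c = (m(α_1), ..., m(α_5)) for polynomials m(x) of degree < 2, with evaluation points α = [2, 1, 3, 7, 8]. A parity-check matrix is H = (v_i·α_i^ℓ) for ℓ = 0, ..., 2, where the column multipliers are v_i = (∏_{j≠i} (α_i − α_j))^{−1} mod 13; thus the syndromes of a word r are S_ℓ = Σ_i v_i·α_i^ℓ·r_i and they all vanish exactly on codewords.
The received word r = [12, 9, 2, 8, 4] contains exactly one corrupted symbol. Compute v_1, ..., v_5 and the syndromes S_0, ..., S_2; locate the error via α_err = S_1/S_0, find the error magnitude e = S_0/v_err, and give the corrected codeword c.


S = (2, 1, 7), error at position 4, error magnitude e = 7, c = [12, 9, 2, 1, 4].

Step 1: column multipliers v_i = (∏_{j≠i}(α_i − α_j))^{−1} mod 13.
  i = 1 (α = 2): (2−1)(2−3)(2−7)(2−8) = 1·(−1)·(−5)·(−6) = −30 ≡ 9, so v_1 = 9^{−1} = 3 (mod 13).
  i = 2 (α = 1): (1−2)(1−3)(1−7)(1−8) = (−1)·(−2)·(−6)·(−7) = 84 ≡ 6, so v_2 = 6^{−1} = 11 (mod 13).
  i = 3 (α = 3): (3−2)(3−1)(3−7)(3−8) = 1·2·(−4)·(−5) = 40 ≡ 1, so v_3 = 1^{−1} = 1 (mod 13).
  i = 4 (α = 7): (7−2)(7−1)(7−3)(7−8) = 5·6·4·(−1) = −120 ≡ 10, so v_4 = 10^{−1} = 4 (mod 13).
  i = 5 (α = 8): (8−2)(8−1)(8−3)(8−7) = 6·7·5·1 = 210 ≡ 2, so v_5 = 2^{−1} = 7 (mod 13).
  v = [3, 11, 1, 4, 7].
Step 2: syndromes of r = [12, 9, 2, 8, 4] (all sums mod 13).
  S_0 = Σ v_i r_i = 3·12 + 11·9 + 1·2 + 4·8 + 7·4 = 197 ≡ 2.
  S_1 = Σ v_i α_i r_i = 3·2·12 + 11·1·9 + 1·3·2 + 4·7·8 + 7·8·4 = 625 ≡ 1.
  α_i^2 mod 13 = [4, 1, 9, 10, 12].
  S_2 = Σ v_i α_i^2 r_i = 3·4·12 + 11·1·9 + 1·9·2 + 4·10·8 + 7·12·4 = 917 ≡ 7.
  S = (2, 1, 7) ≠ 0, so r is not a codeword (an error is present).
Step 3: locate the error. For a single error e at position i, S_ℓ = v_i·e·α_i^ℓ, so α_err = S_1/S_0.
  S_0^{−1} = 2^{−1} = 7 (mod 13), so α_err = 1·7 = 7 ≡ 7 = α_4. Error position i = 4.
  Consistency check: S_2/S_1 = 7·1 = 7 ≡ 7 = α_err ✓ (single-error assumption holds).
Step 4: error magnitude e = S_0/v_4 = S_0·∏_{j≠4}(α_4 − α_j) = 2·10 = 20 ≡ 7 (mod 13).
Step 5: correct position 4: c_4 = r_4 − e = 8 − 7 ≡ 1 (mod 13). Hence c = [12, 9, 2, 1, 4].
  Check: interpolating c through the α_i gives m(x) = 6 + 3·x (degree < 2) with m(α_i) = c_i for every i, so c is indeed a codeword.


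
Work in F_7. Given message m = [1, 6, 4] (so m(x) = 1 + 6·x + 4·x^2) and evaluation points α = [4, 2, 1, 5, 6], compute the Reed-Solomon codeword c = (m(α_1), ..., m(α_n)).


c = [5, 1, 4, 5, 6]

Message polynomial: m(x) = 1 + 6·x + 4·x^2 (mod 7).
For each evaluation point α_i, compute m(α_i) mod 7:
  α_1 = 4: Horner steps 4 → 1 → 5, so m(4) = 5.
  α_2 = 2: Horner steps 4 → 0 → 1, so m(2) = 1.
  α_3 = 1: Horner steps 4 → 3 → 4, so m(1) = 4.
  α_4 = 5: Horner steps 4 → 5 → 5, so m(5) = 5.
  α_5 = 6: Horner steps 4 → 2 → 6, so m(6) = 6.
Codeword c = [5, 1, 4, 5, 6] ∈ F_7^5.


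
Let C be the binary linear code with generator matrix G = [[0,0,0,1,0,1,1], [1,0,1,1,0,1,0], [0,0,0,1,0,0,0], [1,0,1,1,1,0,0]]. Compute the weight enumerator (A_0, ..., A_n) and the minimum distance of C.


Weight distribution: A_0 = 1, A_1 = 1, A_2 = 3, A_3 = 6, A_4 = 3, A_5 = 1, A_6 = 1. Minimum distance d = 1.

Enumerate all 2^4 = 16 messages m ∈ F_2^4.
For each, compute codeword c = mG in F_2^7, then tally its weight.
  m = 0000 → c = 0000000, weight = 0.
  m = 1000 → c = 0001011, weight = 3.
  m = 0100 → c = 1011010, weight = 4.
  m = 1100 → c = 1010001, weight = 3.
  m = 0010 → c = 0001000, weight = 1.
  m = 1010 → c = 0000011, weight = 2.
  m = 0110 → c = 1010010, weight = 3.
  m = 1110 → c = 1011001, weight = 4.
  m = 0001 → c = 1011100, weight = 4.
  m = 1001 → c = 1010111, weight = 5.
  m = 0101 → c = 0000110, weight = 2.
  m = 1101 → c = 0001101, weight = 3.
  m = 0011 → c = 1010100, weight = 3.
  m = 1011 → c = 1011111, weight = 6.
  m = 0111 → c = 0001110, weight = 3.
  m = 1111 → c = 0000101, weight = 2.
Tally weights:
  weight 0: 1 codewords.
  weight 1: 1 codewords.
  weight 2: 3 codewords.
  weight 3: 6 codewords.
  weight 4: 3 codewords.
  weight 5: 1 codewords.
  weight 6: 1 codewords.
Minimum distance d = smallest w > 0 with A_w > 0 = 1.
Sanity: Σ A_w = 16 = 2^4 = 16 ✓.


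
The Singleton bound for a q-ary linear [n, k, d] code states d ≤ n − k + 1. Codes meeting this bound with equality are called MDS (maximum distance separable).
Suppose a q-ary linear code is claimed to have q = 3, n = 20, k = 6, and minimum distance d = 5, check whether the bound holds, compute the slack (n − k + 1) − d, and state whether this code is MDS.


Singleton RHS = n − k + 1 = 15, slack = 10, bound satisfied, not MDS.

Singleton bound: d ≤ n − k + 1.
Here n = 20, k = 6, so n − k + 1 = 15.
Given d = 5, check d ≤ 15: YES.
Slack = (n − k + 1) − d = 10.
The code is NOT MDS (slack = 10 > 0).
Description: the claimed parameters are [20, 6, 5]_3; such a code would be non-MDS.


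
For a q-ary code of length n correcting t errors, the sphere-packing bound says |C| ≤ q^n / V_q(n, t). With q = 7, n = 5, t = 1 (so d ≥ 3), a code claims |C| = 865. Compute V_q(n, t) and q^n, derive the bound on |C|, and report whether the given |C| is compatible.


V_q(n, t) = 31, q^n = 16807, Hamming bound = 542, |C| = 865 > bound (violated).

Step 1: Compute V_q(n, t) = Σ_{j=0}^1 C(n, j) (q−1)^j.
  j = 0: C(5,0)·(6)^0 = 1·1 = 1.
  j = 1: C(5,1)·(6)^1 = 5·6 = 30.
  V_q(n, t) = 1 + 30 = 31.
Step 2: q^n = 7^5 = 16807.
Step 3: Hamming bound ⌊q^n / V_q(n,t)⌋ = ⌊16807/31⌋ = 542.
Step 4: Compare |C| = 865 to 542: violated.
The claimed |C| lies above the Hamming bound, so no 7-ary code of length 5 with d ≥ 3 can have 865 codewords.


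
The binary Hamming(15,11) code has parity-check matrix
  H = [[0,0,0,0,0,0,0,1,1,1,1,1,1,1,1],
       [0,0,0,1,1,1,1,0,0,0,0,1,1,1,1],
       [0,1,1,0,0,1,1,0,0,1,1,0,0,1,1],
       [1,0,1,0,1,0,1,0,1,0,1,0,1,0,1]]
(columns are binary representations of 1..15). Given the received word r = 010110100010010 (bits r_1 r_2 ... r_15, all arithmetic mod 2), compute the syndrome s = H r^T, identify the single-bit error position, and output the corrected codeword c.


s = (0, 0, 0, 1)^T, error position = 1, corrected codeword c = 110110100010010

Compute s = H r^T mod 2 one row at a time:
  s_1 = 0 + 0 + 0 + 1 + 0 + 0 + 1 + 0 = 2 ≡ 0 (mod 2).
  s_2 = 1 + 1 + 0 + 1 + 0 + 0 + 1 + 0 = 4 ≡ 0 (mod 2).
  s_3 = 1 + 0 + 0 + 1 + 0 + 1 + 1 + 0 = 4 ≡ 0 (mod 2).
  s_4 = 0 + 0 + 1 + 1 + 0 + 1 + 0 + 0 = 3 ≡ 1 (mod 2).
s = (0, 0, 0, 1)^T — this equals column 1 of H (binary 0001), so error is at position 1.
Correct: flip bit 1 of r = 010110100010010 to get c = 110110100010010.


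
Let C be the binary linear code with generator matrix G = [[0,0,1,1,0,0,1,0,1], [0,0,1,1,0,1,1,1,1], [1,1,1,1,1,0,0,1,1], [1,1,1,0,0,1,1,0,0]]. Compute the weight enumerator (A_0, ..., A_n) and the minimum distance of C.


Weight distribution: A_0 = 1, A_2 = 2, A_4 = 3, A_5 = 6, A_6 = 2, A_7 = 2. Minimum distance d = 2.

Enumerate all 2^4 = 16 messages m ∈ F_2^4.
For each, compute codeword c = mG in F_2^9, then tally its weight.
  m = 0000 → c = 000000000, weight = 0.
  m = 1000 → c = 001100101, weight = 4.
  m = 0100 → c = 001101111, weight = 6.
  m = 1100 → c = 000001010, weight = 2.
  m = 0010 → c = 111110011, weight = 7.
  m = 1010 → c = 110010110, weight = 5.
  m = 0110 → c = 110011100, weight = 5.
  m = 1110 → c = 111111001, weight = 7.
  m = 0001 → c = 111001100, weight = 5.
  m = 1001 → c = 110101001, weight = 5.
  m = 0101 → c = 110100011, weight = 5.
  m = 1101 → c = 111000110, weight = 5.
  m = 0011 → c = 000111111, weight = 6.
  m = 1011 → c = 001011010, weight = 4.
  m = 0111 → c = 001010000, weight = 2.
  m = 1111 → c = 000110101, weight = 4.
Tally weights:
  weight 0: 1 codewords.
  weight 2: 2 codewords.
  weight 4: 3 codewords.
  weight 5: 6 codewords.
  weight 6: 2 codewords.
  weight 7: 2 codewords.
Minimum distance d = smallest w > 0 with A_w > 0 = 2.
Sanity: Σ A_w = 16 = 2^4 = 16 ✓.


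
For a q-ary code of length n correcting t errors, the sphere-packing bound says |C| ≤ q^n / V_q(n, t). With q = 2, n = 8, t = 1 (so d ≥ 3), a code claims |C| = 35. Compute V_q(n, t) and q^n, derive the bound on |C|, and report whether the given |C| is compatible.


V_q(n, t) = 9, q^n = 256, Hamming bound = 28, |C| = 35 > bound (violated).

Step 1: Compute V_q(n, t) = Σ_{j=0}^1 C(n, j) (q−1)^j.
  j = 0: C(8,0)·(1)^0 = 1·1 = 1.
  j = 1: C(8,1)·(1)^1 = 8·1 = 8.
  V_q(n, t) = 1 + 8 = 9.
Step 2: q^n = 2^8 = 256.
Step 3: Hamming bound ⌊q^n / V_q(n,t)⌋ = ⌊256/9⌋ = 28.
Step 4: Compare |C| = 35 to 28: violated.
The claimed |C| lies above the Hamming bound, so no 2-ary code of length 8 with d ≥ 3 can have 35 codewords.


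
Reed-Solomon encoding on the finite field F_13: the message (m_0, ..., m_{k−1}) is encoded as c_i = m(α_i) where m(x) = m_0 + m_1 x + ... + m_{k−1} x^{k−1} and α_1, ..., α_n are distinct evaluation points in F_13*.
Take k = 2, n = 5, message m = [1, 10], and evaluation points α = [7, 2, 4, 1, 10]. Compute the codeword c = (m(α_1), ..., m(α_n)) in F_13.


c = [6, 8, 2, 11, 10]

Message polynomial: m(x) = 1 + 10·x (mod 13).
For each evaluation point α_i, compute m(α_i) mod 13:
  α_1 = 7: Horner steps 10 → 6, so m(7) = 6.
  α_2 = 2: Horner steps 10 → 8, so m(2) = 8.
  α_3 = 4: Horner steps 10 → 2, so m(4) = 2.
  α_4 = 1: Horner steps 10 → 11, so m(1) = 11.
  α_5 = 10: Horner steps 10 → 10, so m(10) = 10.
Codeword c = [6, 8, 2, 11, 10] ∈ F_13^5.


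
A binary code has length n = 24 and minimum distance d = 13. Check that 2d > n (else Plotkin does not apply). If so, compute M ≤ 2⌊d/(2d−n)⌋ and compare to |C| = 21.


Plotkin bound M ≤ 12; given |C| = 21 > bound (violated).

Check applicability: 2d = 26, n = 24.
2d − n = 2 > 0, so Plotkin applies.
Compute d/(2d−n) = 13/2 ≈ 6.5000.
⌊d/(2d−n)⌋ = 6.
Plotkin bound: M ≤ 2·6 = 12.
Given |C| = 21, check: VIOLATED.
This |C| is above the Plotkin bound, so no binary code with n = 24, d = 13 and 21 codewords exists.


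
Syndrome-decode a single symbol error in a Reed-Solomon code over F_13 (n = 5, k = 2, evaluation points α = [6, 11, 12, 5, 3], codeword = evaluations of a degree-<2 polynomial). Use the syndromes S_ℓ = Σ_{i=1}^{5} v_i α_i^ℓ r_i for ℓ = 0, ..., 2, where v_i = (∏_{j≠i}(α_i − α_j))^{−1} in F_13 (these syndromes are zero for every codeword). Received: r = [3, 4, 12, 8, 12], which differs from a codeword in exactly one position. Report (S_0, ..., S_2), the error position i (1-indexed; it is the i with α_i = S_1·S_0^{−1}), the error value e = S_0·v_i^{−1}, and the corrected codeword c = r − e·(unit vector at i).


S = (11, 7, 8), error at position 5, error magnitude e = 7, c = [3, 4, 12, 8, 5].

Step 1: column multipliers v_i = (∏_{j≠i}(α_i − α_j))^{−1} mod 13.
  i = 1 (α = 6): (6−11)(6−12)(6−5)(6−3) = (−5)·(−6)·1·3 = 90 ≡ 12, so v_1 = 12^{−1} = 12 (mod 13).
  i = 2 (α = 11): (11−6)(11−12)(11−5)(11−3) = 5·(−1)·6·8 = −240 ≡ 7, so v_2 = 7^{−1} = 2 (mod 13).
  i = 3 (α = 12): (12−6)(12−11)(12−5)(12−3) = 6·1·7·9 = 378 ≡ 1, so v_3 = 1^{−1} = 1 (mod 13).
  i = 4 (α = 5): (5−6)(5−11)(5−12)(5−3) = (−1)·(−6)·(−7)·2 = −84 ≡ 7, so v_4 = 7^{−1} = 2 (mod 13).
  i = 5 (α = 3): (3−6)(3−11)(3−12)(3−5) = (−3)·(−8)·(−9)·(−2) = 432 ≡ 3, so v_5 = 3^{−1} = 9 (mod 13).
  v = [12, 2, 1, 2, 9].
Step 2: syndromes of r = [3, 4, 12, 8, 12] (all sums mod 13).
  S_0 = Σ v_i r_i = 12·3 + 2·4 + 1·12 + 2·8 + 9·12 = 180 ≡ 11.
  S_1 = Σ v_i α_i r_i = 12·6·3 + 2·11·4 + 1·12·12 + 2·5·8 + 9·3·12 = 852 ≡ 7.
  α_i^2 mod 13 = [10, 4, 1, 12, 9].
  S_2 = Σ v_i α_i^2 r_i = 12·10·3 + 2·4·4 + 1·1·12 + 2·12·8 + 9·9·12 = 1568 ≡ 8.
  S = (11, 7, 8) ≠ 0, so r is not a codeword (an error is present).
Step 3: locate the error. For a single error e at position i, S_ℓ = v_i·e·α_i^ℓ, so α_err = S_1/S_0.
  S_0^{−1} = 11^{−1} = 6 (mod 13), so α_err = 7·6 = 42 ≡ 3 = α_5. Error position i = 5.
  Consistency check: S_2/S_1 = 8·2 = 16 ≡ 3 = α_err ✓ (single-error assumption holds).
Step 4: error magnitude e = S_0/v_5 = S_0·∏_{j≠5}(α_5 − α_j) = 11·3 = 33 ≡ 7 (mod 13).
Step 5: correct position 5: c_5 = r_5 − e = 12 − 7 ≡ 5 (mod 13). Hence c = [3, 4, 12, 8, 5].
  Check: interpolating c through the α_i gives m(x) = 7 + 8·x (degree < 2) with m(α_i) = c_i for every i, so c is indeed a codeword.


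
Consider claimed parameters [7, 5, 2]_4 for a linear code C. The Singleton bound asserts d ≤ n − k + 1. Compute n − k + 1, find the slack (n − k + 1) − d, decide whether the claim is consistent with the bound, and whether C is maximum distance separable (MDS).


Singleton RHS = n − k + 1 = 3, slack = 1, bound satisfied, not MDS.

Singleton bound: d ≤ n − k + 1.
Here n = 7, k = 5, so n − k + 1 = 3.
Given d = 2, check d ≤ 3: YES.
Slack = (n − k + 1) − d = 1.
The code is NOT MDS (slack = 1 > 0).
Description: the claimed parameters are [7, 5, 2]_4; such a code would be non-MDS.


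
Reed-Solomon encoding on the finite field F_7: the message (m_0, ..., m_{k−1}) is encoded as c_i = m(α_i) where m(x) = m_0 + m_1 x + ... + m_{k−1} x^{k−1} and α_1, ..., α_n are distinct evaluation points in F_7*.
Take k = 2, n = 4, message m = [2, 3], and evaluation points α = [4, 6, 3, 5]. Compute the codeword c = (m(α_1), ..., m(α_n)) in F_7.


c = [0, 6, 4, 3]

Message polynomial: m(x) = 2 + 3·x (mod 7).
For each evaluation point α_i, compute m(α_i) mod 7:
  α_1 = 4: Horner steps 3 → 0, so m(4) = 0.
  α_2 = 6: Horner steps 3 → 6, so m(6) = 6.
  α_3 = 3: Horner steps 3 → 4, so m(3) = 4.
  α_4 = 5: Horner steps 3 → 3, so m(5) = 3.
Codeword c = [0, 6, 4, 3] ∈ F_7^4.


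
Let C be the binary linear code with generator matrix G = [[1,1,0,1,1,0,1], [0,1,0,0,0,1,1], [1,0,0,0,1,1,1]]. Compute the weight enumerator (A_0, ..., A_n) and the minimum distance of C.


Weight distribution: A_0 = 1, A_2 = 1, A_3 = 3, A_4 = 2, A_5 = 1. Minimum distance d = 2.

Enumerate all 2^3 = 8 messages m ∈ F_2^3.
For each, compute codeword c = mG in F_2^7, then tally its weight.
  m = 000 → c = 0000000, weight = 0.
  m = 100 → c = 1101101, weight = 5.
  m = 010 → c = 0100011, weight = 3.
  m = 110 → c = 1001110, weight = 4.
  m = 001 → c = 1000111, weight = 4.
  m = 101 → c = 0101010, weight = 3.
  m = 011 → c = 1100100, weight = 3.
  m = 111 → c = 0001001, weight = 2.
Tally weights:
  weight 0: 1 codewords.
  weight 2: 1 codewords.
  weight 3: 3 codewords.
  weight 4: 2 codewords.
  weight 5: 1 codewords.
Minimum distance d = smallest w > 0 with A_w > 0 = 2.
Sanity: Σ A_w = 8 = 2^3 = 8 ✓.


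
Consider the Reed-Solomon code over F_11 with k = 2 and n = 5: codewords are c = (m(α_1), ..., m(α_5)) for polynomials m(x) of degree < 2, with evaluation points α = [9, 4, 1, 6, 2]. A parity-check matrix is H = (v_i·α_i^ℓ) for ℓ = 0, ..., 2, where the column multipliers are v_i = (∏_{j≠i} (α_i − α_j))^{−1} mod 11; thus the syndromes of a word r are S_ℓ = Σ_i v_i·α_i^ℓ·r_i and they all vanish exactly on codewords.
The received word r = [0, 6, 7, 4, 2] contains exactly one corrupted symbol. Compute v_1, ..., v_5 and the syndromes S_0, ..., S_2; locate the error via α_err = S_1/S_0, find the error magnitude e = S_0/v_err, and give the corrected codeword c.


S = (5, 9, 3), error at position 2, error magnitude e = 3, c = [0, 3, 7, 4, 2].

Step 1: column multipliers v_i = (∏_{j≠i}(α_i − α_j))^{−1} mod 11.
  i = 1 (α = 9): (9−4)(9−1)(9−6)(9−2) = 5·8·3·7 = 840 ≡ 4, so v_1 = 4^{−1} = 3 (mod 11).
  i = 2 (α = 4): (4−9)(4−1)(4−6)(4−2) = (−5)·3·(−2)·2 = 60 ≡ 5, so v_2 = 5^{−1} = 9 (mod 11).
  i = 3 (α = 1): (1−9)(1−4)(1−6)(1−2) = (−8)·(−3)·(−5)·(−1) = 120 ≡ 10, so v_3 = 10^{−1} = 10 (mod 11).
  i = 4 (α = 6): (6−9)(6−4)(6−1)(6−2) = (−3)·2·5·4 = −120 ≡ 1, so v_4 = 1^{−1} = 1 (mod 11).
  i = 5 (α = 2): (2−9)(2−4)(2−1)(2−6) = (−7)·(−2)·1·(−4) = −56 ≡ 10, so v_5 = 10^{−1} = 10 (mod 11).
  v = [3, 9, 10, 1, 10].
Step 2: syndromes of r = [0, 6, 7, 4, 2] (all sums mod 11).
  S_0 = Σ v_i r_i = 3·0 + 9·6 + 10·7 + 1·4 + 10·2 = 148 ≡ 5.
  S_1 = Σ v_i α_i r_i = 3·9·0 + 9·4·6 + 10·1·7 + 1·6·4 + 10·2·2 = 350 ≡ 9.
  α_i^2 mod 11 = [4, 5, 1, 3, 4].
  S_2 = Σ v_i α_i^2 r_i = 3·4·0 + 9·5·6 + 10·1·7 + 1·3·4 + 10·4·2 = 432 ≡ 3.
  S = (5, 9, 3) ≠ 0, so r is not a codeword (an error is present).
Step 3: locate the error. For a single error e at position i, S_ℓ = v_i·e·α_i^ℓ, so α_err = S_1/S_0.
  S_0^{−1} = 5^{−1} = 9 (mod 11), so α_err = 9·9 = 81 ≡ 4 = α_2. Error position i = 2.
  Consistency check: S_2/S_1 = 3·5 = 15 ≡ 4 = α_err ✓ (single-error assumption holds).
Step 4: error magnitude e = S_0/v_2 = S_0·∏_{j≠2}(α_2 − α_j) = 5·5 = 25 ≡ 3 (mod 11).
Step 5: correct position 2: c_2 = r_2 − e = 6 − 3 ≡ 3 (mod 11). Hence c = [0, 3, 7, 4, 2].
  Check: interpolating c through the α_i gives m(x) = 1 + 6·x (degree < 2) with m(α_i) = c_i for every i, so c is indeed a codeword.


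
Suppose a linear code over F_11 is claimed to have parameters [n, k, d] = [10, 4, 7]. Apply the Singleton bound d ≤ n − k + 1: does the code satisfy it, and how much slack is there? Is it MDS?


Singleton RHS = n − k + 1 = 7, slack = 0, bound satisfied, MDS.

Singleton bound: d ≤ n − k + 1.
Here n = 10, k = 4, so n − k + 1 = 7.
Given d = 7, check d ≤ 7: YES.
Slack = (n − k + 1) − d = 0.
The code is MDS (slack = 0).
Description: the claimed parameters are [10, 4, 7]_11; such a code would be MDS (meets Singleton bound).


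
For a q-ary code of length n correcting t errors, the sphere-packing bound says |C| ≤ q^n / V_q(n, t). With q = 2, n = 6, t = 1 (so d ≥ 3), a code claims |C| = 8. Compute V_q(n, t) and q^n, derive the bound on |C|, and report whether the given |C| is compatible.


V_q(n, t) = 7, q^n = 64, Hamming bound = 9, |C| = 8 ≤ bound (satisfied).

Step 1: Compute V_q(n, t) = Σ_{j=0}^1 C(n, j) (q−1)^j.
  j = 0: C(6,0)·(1)^0 = 1·1 = 1.
  j = 1: C(6,1)·(1)^1 = 6·1 = 6.
  V_q(n, t) = 1 + 6 = 7.
Step 2: q^n = 2^6 = 64.
Step 3: Hamming bound ⌊q^n / V_q(n,t)⌋ = ⌊64/7⌋ = 9.
Step 4: Compare |C| = 8 to 9: satisfied.
The claimed |C| lies below the Hamming bound.


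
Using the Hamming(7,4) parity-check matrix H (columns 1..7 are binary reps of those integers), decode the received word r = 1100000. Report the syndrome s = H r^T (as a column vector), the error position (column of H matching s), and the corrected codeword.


s = (0, 1, 1)^T, error position = 3, corrected codeword c = 1110000

Compute s = H r^T mod 2 one row at a time:
  s_1 = 0 + 0 + 0 + 0 = 0 ≡ 0 (mod 2).
  s_2 = 1 + 0 + 0 + 0 = 1 ≡ 1 (mod 2).
  s_3 = 1 + 0 + 0 + 0 = 1 ≡ 1 (mod 2).
s = (0, 1, 1)^T — this equals column 3 of H (binary 011), so error is at position 3.
Correct: flip bit 3 of r = 1100000 to get c = 1110000.


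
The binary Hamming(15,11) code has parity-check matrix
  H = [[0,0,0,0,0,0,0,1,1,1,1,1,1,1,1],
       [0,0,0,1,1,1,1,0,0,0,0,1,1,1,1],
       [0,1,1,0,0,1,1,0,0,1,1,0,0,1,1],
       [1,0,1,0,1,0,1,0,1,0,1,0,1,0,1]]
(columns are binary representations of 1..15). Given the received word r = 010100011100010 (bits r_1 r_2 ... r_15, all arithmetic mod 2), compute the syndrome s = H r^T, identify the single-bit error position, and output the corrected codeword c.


s = (0, 0, 1, 1)^T, error position = 3, corrected codeword c = 011100011100010

Compute s = H r^T mod 2 one row at a time:
  s_1 = 1 + 1 + 1 + 0 + 0 + 0 + 1 + 0 = 4 ≡ 0 (mod 2).
  s_2 = 1 + 0 + 0 + 0 + 0 + 0 + 1 + 0 = 2 ≡ 0 (mod 2).
  s_3 = 1 + 0 + 0 + 0 + 1 + 0 + 1 + 0 = 3 ≡ 1 (mod 2).
  s_4 = 0 + 0 + 0 + 0 + 1 + 0 + 0 + 0 = 1 ≡ 1 (mod 2).
s = (0, 0, 1, 1)^T — this equals column 3 of H (binary 0011), so error is at position 3.
Correct: flip bit 3 of r = 010100011100010 to get c = 011100011100010.


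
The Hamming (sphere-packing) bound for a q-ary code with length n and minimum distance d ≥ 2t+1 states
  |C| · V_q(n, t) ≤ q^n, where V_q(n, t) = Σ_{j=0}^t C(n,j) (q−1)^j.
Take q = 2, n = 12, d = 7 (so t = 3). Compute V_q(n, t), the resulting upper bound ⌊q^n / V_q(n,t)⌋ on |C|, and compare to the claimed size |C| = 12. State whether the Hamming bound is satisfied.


V_q(n, t) = 299, q^n = 4096, Hamming bound = 13, |C| = 12 ≤ bound (satisfied).

Step 1: Compute V_q(n, t) = Σ_{j=0}^3 C(n, j) (q−1)^j.
  j = 0: C(12,0)·(1)^0 = 1·1 = 1.
  j = 1: C(12,1)·(1)^1 = 12·1 = 12.
  j = 2: C(12,2)·(1)^2 = 66·1 = 66.
  j = 3: C(12,3)·(1)^3 = 220·1 = 220.
  V_q(n, t) = 1 + 12 + 66 + 220 = 299.
Step 2: q^n = 2^12 = 4096.
Step 3: Hamming bound ⌊q^n / V_q(n,t)⌋ = ⌊4096/299⌋ = 13.
Step 4: Compare |C| = 12 to 13: satisfied.
The claimed |C| lies below the Hamming bound.


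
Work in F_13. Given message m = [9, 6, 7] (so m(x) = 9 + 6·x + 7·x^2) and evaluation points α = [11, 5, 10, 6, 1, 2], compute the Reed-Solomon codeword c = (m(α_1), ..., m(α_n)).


c = [12, 6, 2, 11, 9, 10]

Message polynomial: m(x) = 9 + 6·x + 7·x^2 (mod 13).
For each evaluation point α_i, compute m(α_i) mod 13:
  α_1 = 11: Horner steps 7 → 5 → 12, so m(11) = 12.
  α_2 = 5: Horner steps 7 → 2 → 6, so m(5) = 6.
  α_3 = 10: Horner steps 7 → 11 → 2, so m(10) = 2.
  α_4 = 6: Horner steps 7 → 9 → 11, so m(6) = 11.
  α_5 = 1: Horner steps 7 → 0 → 9, so m(1) = 9.
  α_6 = 2: Horner steps 7 → 7 → 10, so m(2) = 10.
Codeword c = [12, 6, 2, 11, 9, 10] ∈ F_13^6.


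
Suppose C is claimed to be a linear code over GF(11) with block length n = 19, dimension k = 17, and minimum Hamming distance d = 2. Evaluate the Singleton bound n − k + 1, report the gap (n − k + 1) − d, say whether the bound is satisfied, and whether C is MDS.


Singleton RHS = n − k + 1 = 3, slack = 1, bound satisfied, not MDS.

Singleton bound: d ≤ n − k + 1.
Here n = 19, k = 17, so n − k + 1 = 3.
Given d = 2, check d ≤ 3: YES.
Slack = (n − k + 1) − d = 1.
The code is NOT MDS (slack = 1 > 0).
Description: the claimed parameters are [19, 17, 2]_11; such a code would be non-MDS.


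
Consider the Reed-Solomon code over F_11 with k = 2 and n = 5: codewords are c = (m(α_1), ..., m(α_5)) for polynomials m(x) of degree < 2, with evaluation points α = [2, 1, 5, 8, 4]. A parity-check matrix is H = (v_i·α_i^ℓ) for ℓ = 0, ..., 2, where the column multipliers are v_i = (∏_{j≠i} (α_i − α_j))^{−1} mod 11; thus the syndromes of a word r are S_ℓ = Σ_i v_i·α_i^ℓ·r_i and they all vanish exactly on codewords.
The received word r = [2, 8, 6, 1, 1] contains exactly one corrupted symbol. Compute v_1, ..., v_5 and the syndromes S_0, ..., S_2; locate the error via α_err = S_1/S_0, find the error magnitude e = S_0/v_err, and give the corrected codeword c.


S = (10, 3, 2), error at position 4, error magnitude e = 2, c = [2, 8, 6, 10, 1].

Step 1: column multipliers v_i = (∏_{j≠i}(α_i − α_j))^{−1} mod 11.
  i = 1 (α = 2): (2−1)(2−5)(2−8)(2−4) = 1·(−3)·(−6)·(−2) = −36 ≡ 8, so v_1 = 8^{−1} = 7 (mod 11).
  i = 2 (α = 1): (1−2)(1−5)(1−8)(1−4) = (−1)·(−4)·(−7)·(−3) = 84 ≡ 7, so v_2 = 7^{−1} = 8 (mod 11).
  i = 3 (α = 5): (5−2)(5−1)(5−8)(5−4) = 3·4·(−3)·1 = −36 ≡ 8, so v_3 = 8^{−1} = 7 (mod 11).
  i = 4 (α = 8): (8−2)(8−1)(8−5)(8−4) = 6·7·3·4 = 504 ≡ 9, so v_4 = 9^{−1} = 5 (mod 11).
  i = 5 (α = 4): (4−2)(4−1)(4−5)(4−8) = 2·3·(−1)·(−4) = 24 ≡ 2, so v_5 = 2^{−1} = 6 (mod 11).
  v = [7, 8, 7, 5, 6].
Step 2: syndromes of r = [2, 8, 6, 1, 1] (all sums mod 11).
  S_0 = Σ v_i r_i = 7·2 + 8·8 + 7·6 + 5·1 + 6·1 = 131 ≡ 10.
  S_1 = Σ v_i α_i r_i = 7·2·2 + 8·1·8 + 7·5·6 + 5·8·1 + 6·4·1 = 366 ≡ 3.
  α_i^2 mod 11 = [4, 1, 3, 9, 5].
  S_2 = Σ v_i α_i^2 r_i = 7·4·2 + 8·1·8 + 7·3·6 + 5·9·1 + 6·5·1 = 321 ≡ 2.
  S = (10, 3, 2) ≠ 0, so r is not a codeword (an error is present).
Step 3: locate the error. For a single error e at position i, S_ℓ = v_i·e·α_i^ℓ, so α_err = S_1/S_0.
  S_0^{−1} = 10^{−1} = 10 (mod 11), so α_err = 3·10 = 30 ≡ 8 = α_4. Error position i = 4.
  Consistency check: S_2/S_1 = 2·4 = 8 ≡ 8 = α_err ✓ (single-error assumption holds).
Step 4: error magnitude e = S_0/v_4 = S_0·∏_{j≠4}(α_4 − α_j) = 10·9 = 90 ≡ 2 (mod 11).
Step 5: correct position 4: c_4 = r_4 − e = 1 − 2 ≡ 10 (mod 11). Hence c = [2, 8, 6, 10, 1].
  Check: interpolating c through the α_i gives m(x) = 3 + 5·x (degree < 2) with m(α_i) = c_i for every i, so c is indeed a codeword.


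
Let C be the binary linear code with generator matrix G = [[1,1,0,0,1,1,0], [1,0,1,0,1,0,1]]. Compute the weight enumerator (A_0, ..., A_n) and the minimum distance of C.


Weight distribution: A_0 = 1, A_4 = 3. Minimum distance d = 4.

Enumerate all 2^2 = 4 messages m ∈ F_2^2.
For each, compute codeword c = mG in F_2^7, then tally its weight.
  m = 00 → c = 0000000, weight = 0.
  m = 10 → c = 1100110, weight = 4.
  m = 01 → c = 1010101, weight = 4.
  m = 11 → c = 0110011, weight = 4.
Tally weights:
  weight 0: 1 codewords.
  weight 4: 3 codewords.
Minimum distance d = smallest w > 0 with A_w > 0 = 4.
Sanity: Σ A_w = 4 = 2^2 = 4 ✓.


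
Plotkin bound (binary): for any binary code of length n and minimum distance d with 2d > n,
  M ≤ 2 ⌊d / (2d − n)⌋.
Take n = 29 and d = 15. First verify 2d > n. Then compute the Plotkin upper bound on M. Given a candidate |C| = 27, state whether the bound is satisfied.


Plotkin bound M ≤ 30; given |C| = 27 ≤ bound (satisfied).

Check applicability: 2d = 30, n = 29.
2d − n = 1 > 0, so Plotkin applies.
Compute d/(2d−n) = 15/1 ≈ 15.0000.
⌊d/(2d−n)⌋ = 15.
Plotkin bound: M ≤ 2·15 = 30.
Given |C| = 27, check: satisfied.
This |C| is below the Plotkin bound.


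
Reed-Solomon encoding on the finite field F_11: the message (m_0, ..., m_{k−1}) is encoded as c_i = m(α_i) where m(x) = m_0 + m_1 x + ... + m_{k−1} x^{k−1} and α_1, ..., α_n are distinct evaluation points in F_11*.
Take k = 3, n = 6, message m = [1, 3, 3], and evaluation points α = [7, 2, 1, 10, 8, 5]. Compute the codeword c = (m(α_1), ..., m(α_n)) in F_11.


c = [4, 8, 7, 1, 8, 3]

Message polynomial: m(x) = 1 + 3·x + 3·x^2 (mod 11).
For each evaluation point α_i, compute m(α_i) mod 11:
  α_1 = 7: Horner steps 3 → 2 → 4, so m(7) = 4.
  α_2 = 2: Horner steps 3 → 9 → 8, so m(2) = 8.
  α_3 = 1: Horner steps 3 → 6 → 7, so m(1) = 7.
  α_4 = 10: Horner steps 3 → 0 → 1, so m(10) = 1.
  α_5 = 8: Horner steps 3 → 5 → 8, so m(8) = 8.
  α_6 = 5: Horner steps 3 → 7 → 3, so m(5) = 3.
Codeword c = [4, 8, 7, 1, 8, 3] ∈ F_11^6.


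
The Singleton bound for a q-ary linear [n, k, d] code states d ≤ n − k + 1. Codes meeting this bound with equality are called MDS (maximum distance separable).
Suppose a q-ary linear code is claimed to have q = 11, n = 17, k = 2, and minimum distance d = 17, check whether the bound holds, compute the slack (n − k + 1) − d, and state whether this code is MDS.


Singleton RHS = n − k + 1 = 16, slack = -1, bound violated (no such code; not MDS).

Singleton bound: d ≤ n − k + 1.
Here n = 17, k = 2, so n − k + 1 = 16.
Given d = 17, check d ≤ 16: NO.
Slack = (n − k + 1) − d = -1.
The slack is negative: d = 17 exceeds n − k + 1 = 16 by 1, so the Singleton bound is violated and no linear [17, 2, 17]_11 code can exist. In particular it is not MDS (MDS requires d = n − k + 1 exactly).
Description: the claimed parameters are [17, 2, 17]_11; such a code would be impossible (violates the Singleton bound).


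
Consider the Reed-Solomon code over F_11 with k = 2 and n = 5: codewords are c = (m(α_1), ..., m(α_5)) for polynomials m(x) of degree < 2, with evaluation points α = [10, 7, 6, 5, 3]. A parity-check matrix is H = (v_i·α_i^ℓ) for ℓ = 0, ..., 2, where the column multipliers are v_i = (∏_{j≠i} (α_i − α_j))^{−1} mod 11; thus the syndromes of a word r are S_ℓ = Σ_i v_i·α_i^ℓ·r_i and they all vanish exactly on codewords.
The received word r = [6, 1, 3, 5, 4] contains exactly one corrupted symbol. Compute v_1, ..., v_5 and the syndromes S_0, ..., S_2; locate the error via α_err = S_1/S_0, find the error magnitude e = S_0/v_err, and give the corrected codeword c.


S = (2, 6, 7), error at position 5, error magnitude e = 6, c = [6, 1, 3, 5, 9].

Step 1: column multipliers v_i = (∏_{j≠i}(α_i − α_j))^{−1} mod 11.
  i = 1 (α = 10): (10−7)(10−6)(10−5)(10−3) = 3·4·5·7 = 420 ≡ 2, so v_1 = 2^{−1} = 6 (mod 11).
  i = 2 (α = 7): (7−10)(7−6)(7−5)(7−3) = (−3)·1·2·4 = −24 ≡ 9, so v_2 = 9^{−1} = 5 (mod 11).
  i = 3 (α = 6): (6−10)(6−7)(6−5)(6−3) = (−4)·(−1)·1·3 = 12 ≡ 1, so v_3 = 1^{−1} = 1 (mod 11).
  i = 4 (α = 5): (5−10)(5−7)(5−6)(5−3) = (−5)·(−2)·(−1)·2 = −20 ≡ 2, so v_4 = 2^{−1} = 6 (mod 11).
  i = 5 (α = 3): (3−10)(3−7)(3−6)(3−5) = (−7)·(−4)·(−3)·(−2) = 168 ≡ 3, so v_5 = 3^{−1} = 4 (mod 11).
  v = [6, 5, 1, 6, 4].
Step 2: syndromes of r = [6, 1, 3, 5, 4] (all sums mod 11).
  S_0 = Σ v_i r_i = 6·6 + 5·1 + 1·3 + 6·5 + 4·4 = 90 ≡ 2.
  S_1 = Σ v_i α_i r_i = 6·10·6 + 5·7·1 + 1·6·3 + 6·5·5 + 4·3·4 = 611 ≡ 6.
  α_i^2 mod 11 = [1, 5, 3, 3, 9].
  S_2 = Σ v_i α_i^2 r_i = 6·1·6 + 5·5·1 + 1·3·3 + 6·3·5 + 4·9·4 = 304 ≡ 7.
  S = (2, 6, 7) ≠ 0, so r is not a codeword (an error is present).
Step 3: locate the error. For a single error e at position i, S_ℓ = v_i·e·α_i^ℓ, so α_err = S_1/S_0.
  S_0^{−1} = 2^{−1} = 6 (mod 11), so α_err = 6·6 = 36 ≡ 3 = α_5. Error position i = 5.
  Consistency check: S_2/S_1 = 7·2 = 14 ≡ 3 = α_err ✓ (single-error assumption holds).
Step 4: error magnitude e = S_0/v_5 = S_0·∏_{j≠5}(α_5 − α_j) = 2·3 = 6 ≡ 6 (mod 11).
Step 5: correct position 5: c_5 = r_5 − e = 4 − 6 ≡ 9 (mod 11). Hence c = [6, 1, 3, 5, 9].
  Check: interpolating c through the α_i gives m(x) = 4 + 9·x (degree < 2) with m(α_i) = c_i for every i, so c is indeed a codeword.
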